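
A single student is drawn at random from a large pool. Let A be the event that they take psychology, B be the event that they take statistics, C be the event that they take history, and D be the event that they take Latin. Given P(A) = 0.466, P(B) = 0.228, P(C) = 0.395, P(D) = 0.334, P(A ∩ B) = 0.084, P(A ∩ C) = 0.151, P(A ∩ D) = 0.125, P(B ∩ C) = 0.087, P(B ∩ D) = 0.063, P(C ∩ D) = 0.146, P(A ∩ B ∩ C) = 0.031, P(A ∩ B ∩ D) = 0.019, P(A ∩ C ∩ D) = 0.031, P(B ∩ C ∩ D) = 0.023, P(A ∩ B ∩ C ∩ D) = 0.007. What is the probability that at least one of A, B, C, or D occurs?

0.864

Using inclusion–exclusion:
P(A ∪ B ∪ C ∪ D) = 0.466 + 0.228 + 0.395 + 0.334 − 0.084 − 0.151 − 0.125 − 0.087 − 0.063 − 0.146 + 0.031 + 0.019 + 0.031 + 0.023 − 0.007 = 0.864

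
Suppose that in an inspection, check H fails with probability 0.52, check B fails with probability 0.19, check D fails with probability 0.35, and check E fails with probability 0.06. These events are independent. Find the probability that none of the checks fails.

0.2375568

P(none) = (1 − 0.52) × (1 − 0.19) × (1 − 0.35) × (1 − 0.06) = 0.48 × 0.81 × 0.65 × 0.94 = 0.2375568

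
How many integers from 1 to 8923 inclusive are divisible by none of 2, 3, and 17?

⌊8923/2⌋ + ⌊8923/3⌋ + ⌊8923/17⌋ − ⌊8923/6⌋ − ⌊8923/34⌋ − ⌊8923/51⌋ + ⌊8923/102⌋ = 4461 + 2974 + 524 − 1487 − 262 − 174 + 87 = 6123
8923 − 6123 = 2800

2800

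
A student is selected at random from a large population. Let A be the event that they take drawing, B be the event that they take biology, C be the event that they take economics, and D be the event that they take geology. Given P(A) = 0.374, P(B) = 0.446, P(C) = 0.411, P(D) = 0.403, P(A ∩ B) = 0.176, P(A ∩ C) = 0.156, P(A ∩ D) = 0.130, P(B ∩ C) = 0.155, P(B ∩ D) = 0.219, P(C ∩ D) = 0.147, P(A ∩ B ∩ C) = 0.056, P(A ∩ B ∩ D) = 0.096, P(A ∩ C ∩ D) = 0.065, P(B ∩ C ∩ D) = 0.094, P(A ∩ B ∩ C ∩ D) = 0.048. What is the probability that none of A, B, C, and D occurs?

Inclusion–exclusion gives
P(A ∪ B ∪ C ∪ D) = 0.374 + 0.446 + 0.411 + 0.403 − 0.176 − 0.156 − 0.130 − 0.155 − 0.219 − 0.147 + 0.056 + 0.096 + 0.065 + 0.094 − 0.048 = 0.914
P(none) = 1 − 0.914 = 0.086

0.086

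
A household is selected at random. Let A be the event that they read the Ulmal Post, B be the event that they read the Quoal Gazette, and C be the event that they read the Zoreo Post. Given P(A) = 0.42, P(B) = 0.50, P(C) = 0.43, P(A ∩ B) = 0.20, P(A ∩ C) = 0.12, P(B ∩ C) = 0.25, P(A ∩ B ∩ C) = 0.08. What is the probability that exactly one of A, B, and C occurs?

P(exactly one) = 0.42 + 0.50 + 0.43 − 2·0.20 − 2·0.12 − 2·0.25 + 3·0.08 = 0.45

0.45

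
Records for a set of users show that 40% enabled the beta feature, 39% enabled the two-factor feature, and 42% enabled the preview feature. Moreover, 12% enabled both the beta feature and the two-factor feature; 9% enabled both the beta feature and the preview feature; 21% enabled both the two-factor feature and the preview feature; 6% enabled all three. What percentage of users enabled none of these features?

15%

Apply inclusion-exclusion:
P(≥1) = 40 + 39 + 42 − 12 − 9 − 21 + 6 = 85%
P(none) = 100% − 85% = 15%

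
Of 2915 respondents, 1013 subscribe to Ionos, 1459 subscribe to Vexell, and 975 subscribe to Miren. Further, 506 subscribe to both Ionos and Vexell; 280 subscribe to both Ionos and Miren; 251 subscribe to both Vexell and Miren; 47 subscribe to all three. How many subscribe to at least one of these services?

2457

|at least one| = 1013 + 1459 + 975 − 506 − 280 − 251 + 47 = 2457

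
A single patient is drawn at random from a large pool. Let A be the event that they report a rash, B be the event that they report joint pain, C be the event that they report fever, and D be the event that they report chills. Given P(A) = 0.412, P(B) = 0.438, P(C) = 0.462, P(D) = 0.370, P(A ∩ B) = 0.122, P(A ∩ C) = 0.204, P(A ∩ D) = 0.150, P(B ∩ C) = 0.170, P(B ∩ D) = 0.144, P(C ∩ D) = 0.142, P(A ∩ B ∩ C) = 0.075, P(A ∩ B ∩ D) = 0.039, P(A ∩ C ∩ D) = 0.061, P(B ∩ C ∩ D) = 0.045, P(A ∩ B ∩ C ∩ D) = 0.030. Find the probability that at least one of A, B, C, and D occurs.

0.940

P(A ∪ B ∪ C ∪ D) = 0.412 + 0.438 + 0.462 + 0.370 − 0.122 − 0.204 − 0.150 − 0.170 − 0.144 − 0.142 + 0.075 + 0.039 + 0.061 + 0.045 − 0.030 = 0.940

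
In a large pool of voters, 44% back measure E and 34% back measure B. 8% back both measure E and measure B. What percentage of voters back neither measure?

30%

Using inclusion–exclusion:
P(at least one) = 44 + 34 − 8 = 70%
P(none) = 100% − 70% = 30%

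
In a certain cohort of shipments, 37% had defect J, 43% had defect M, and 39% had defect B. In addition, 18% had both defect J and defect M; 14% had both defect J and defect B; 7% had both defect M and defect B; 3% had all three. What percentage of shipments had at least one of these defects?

P(union) = 37 + 43 + 39 − 18 − 14 − 7 + 3 = 83%

83%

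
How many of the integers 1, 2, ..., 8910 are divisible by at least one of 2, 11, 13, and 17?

5392

floor(8910/2) + floor(8910/11) + floor(8910/13) + floor(8910/17) − floor(8910/22) − floor(8910/26) − floor(8910/34) − floor(8910/143) − floor(8910/187) − floor(8910/221) + floor(8910/286) + floor(8910/374) + floor(8910/442) + floor(8910/2431) − floor(8910/4862) = 4455 + 810 + 685 + 524 − 405 − 342 − 262 − 62 − 47 − 40 + 31 + 23 + 20 + 3 − 1 = 5392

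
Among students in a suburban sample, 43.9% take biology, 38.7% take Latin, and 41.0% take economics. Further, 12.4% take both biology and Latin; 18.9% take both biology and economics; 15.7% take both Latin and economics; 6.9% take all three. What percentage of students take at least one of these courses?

83.5%

Apply inclusion-exclusion:
P(≥1) = 43.9 + 38.7 + 41.0 − 12.4 − 18.9 − 15.7 + 6.9 = 83.5%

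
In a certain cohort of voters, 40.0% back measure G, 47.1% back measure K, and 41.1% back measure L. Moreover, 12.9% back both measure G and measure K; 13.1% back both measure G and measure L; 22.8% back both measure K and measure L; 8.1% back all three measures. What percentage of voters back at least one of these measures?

P(≥1) = 40.0 + 47.1 + 41.1 − 12.9 − 13.1 − 22.8 + 8.1 = 87.5%

87.5%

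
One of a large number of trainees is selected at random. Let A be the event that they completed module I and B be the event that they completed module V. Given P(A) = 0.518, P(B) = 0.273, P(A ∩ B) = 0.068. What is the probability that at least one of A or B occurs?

0.723

P(A ∪ B) = 0.518 + 0.273 − 0.068 = 0.723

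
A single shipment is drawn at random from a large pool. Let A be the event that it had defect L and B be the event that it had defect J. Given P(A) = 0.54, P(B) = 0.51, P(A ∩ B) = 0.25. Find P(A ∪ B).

0.80

By inclusion-exclusion,
P(A ∪ B) = 0.54 + 0.51 − 0.25 = 0.80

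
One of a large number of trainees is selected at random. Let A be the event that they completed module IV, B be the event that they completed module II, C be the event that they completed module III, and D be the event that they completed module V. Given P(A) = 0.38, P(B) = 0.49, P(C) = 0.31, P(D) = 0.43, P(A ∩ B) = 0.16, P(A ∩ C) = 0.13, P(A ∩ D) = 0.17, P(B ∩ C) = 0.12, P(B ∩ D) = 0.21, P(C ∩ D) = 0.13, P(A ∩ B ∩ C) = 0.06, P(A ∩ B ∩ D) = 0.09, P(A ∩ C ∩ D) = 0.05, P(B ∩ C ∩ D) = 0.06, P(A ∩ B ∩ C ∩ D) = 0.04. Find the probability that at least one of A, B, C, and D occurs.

0.91

P(A ∪ B ∪ C ∪ D) = 0.38 + 0.49 + 0.31 + 0.43 − 0.16 − 0.13 − 0.17 − 0.12 − 0.21 − 0.13 + 0.06 + 0.09 + 0.05 + 0.06 − 0.04 = 0.91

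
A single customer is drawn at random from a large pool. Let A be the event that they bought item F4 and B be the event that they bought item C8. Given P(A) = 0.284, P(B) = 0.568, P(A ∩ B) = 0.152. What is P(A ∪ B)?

0.700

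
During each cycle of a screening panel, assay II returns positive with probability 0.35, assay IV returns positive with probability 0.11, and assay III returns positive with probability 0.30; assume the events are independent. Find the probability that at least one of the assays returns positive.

Independence gives P(none) = ∏(1 − pᵢ).
P(none) = (1 − 0.35) × (1 − 0.11) × (1 − 0.30) = 0.65 × 0.89 × 0.70 = 0.40495
P(at least one) = 1 − 0.40495 = 0.59505

0.59505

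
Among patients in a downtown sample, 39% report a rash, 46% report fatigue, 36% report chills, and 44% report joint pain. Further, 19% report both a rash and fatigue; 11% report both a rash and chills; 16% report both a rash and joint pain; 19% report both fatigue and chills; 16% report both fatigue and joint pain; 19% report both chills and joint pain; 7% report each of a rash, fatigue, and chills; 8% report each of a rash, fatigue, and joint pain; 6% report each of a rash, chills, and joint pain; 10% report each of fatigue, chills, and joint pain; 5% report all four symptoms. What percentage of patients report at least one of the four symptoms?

P(≥1) = 39 + 46 + 36 + 44 − 19 − 11 − 16 − 19 − 16 − 19 + 7 + 8 + 6 + 10 − 5 = 91%

91%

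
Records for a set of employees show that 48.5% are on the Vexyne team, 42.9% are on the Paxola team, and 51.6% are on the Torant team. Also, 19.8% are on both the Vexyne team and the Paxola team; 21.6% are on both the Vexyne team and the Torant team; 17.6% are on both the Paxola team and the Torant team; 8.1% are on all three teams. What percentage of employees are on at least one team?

92.1%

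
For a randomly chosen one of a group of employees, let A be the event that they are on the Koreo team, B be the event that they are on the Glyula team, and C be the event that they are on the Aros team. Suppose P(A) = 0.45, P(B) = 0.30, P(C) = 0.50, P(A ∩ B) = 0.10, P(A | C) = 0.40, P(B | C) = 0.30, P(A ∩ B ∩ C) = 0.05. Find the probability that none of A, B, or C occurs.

0.15

P(A ∩ C) = P(C)·P(A|C) = 0.50 × 0.40 = 0.20
P(B ∩ C) = P(C)·P(B|C) = 0.50 × 0.30 = 0.15
P(A ∪ B ∪ C) = 0.45 + 0.30 + 0.50 − 0.10 − 0.20 − 0.15 + 0.05 = 0.85
P(none) = 1 − 0.85 = 0.15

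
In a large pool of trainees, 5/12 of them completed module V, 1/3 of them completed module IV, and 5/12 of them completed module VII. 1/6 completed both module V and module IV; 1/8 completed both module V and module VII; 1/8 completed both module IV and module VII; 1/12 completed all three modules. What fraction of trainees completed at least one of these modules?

5/6

P(union) = 5/12 + 1/3 + 5/12 − 1/6 − 1/8 − 1/8 + 1/12 = 5/6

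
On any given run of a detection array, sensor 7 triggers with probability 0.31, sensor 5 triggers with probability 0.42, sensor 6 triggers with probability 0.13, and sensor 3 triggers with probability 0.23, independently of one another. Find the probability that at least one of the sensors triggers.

Independence gives P(none) = ∏(1 − pᵢ).
P(none) = (1 − 0.31) × (1 − 0.42) × (1 − 0.13) × (1 − 0.23) = 0.69 × 0.58 × 0.87 × 0.77 = 0.26809398
P(at least one) = 1 − 0.26809398 = 0.73190602

0.73190602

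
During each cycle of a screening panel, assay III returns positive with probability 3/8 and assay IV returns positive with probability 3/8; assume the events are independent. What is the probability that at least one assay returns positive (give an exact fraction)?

39/64

Independence gives P(none) = ∏(1 − pᵢ).
P(none) = (1 − 3/8) × (1 − 3/8) = 5/8 × 5/8 = 25/64
P(at least one) = 1 − 25/64 = 39/64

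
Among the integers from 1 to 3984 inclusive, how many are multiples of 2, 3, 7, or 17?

2913

By inclusion–exclusion:
1992 + 1328 + 569 + 234 − 664 − 284 − 117 − 189 − 78 − 33 + 94 + 39 + 16 + 11 − 5 = 2913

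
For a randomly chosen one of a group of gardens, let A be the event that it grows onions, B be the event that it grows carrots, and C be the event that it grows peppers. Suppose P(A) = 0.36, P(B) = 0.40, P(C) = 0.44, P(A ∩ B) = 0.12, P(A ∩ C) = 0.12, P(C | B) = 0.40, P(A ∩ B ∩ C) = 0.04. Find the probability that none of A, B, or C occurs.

0.16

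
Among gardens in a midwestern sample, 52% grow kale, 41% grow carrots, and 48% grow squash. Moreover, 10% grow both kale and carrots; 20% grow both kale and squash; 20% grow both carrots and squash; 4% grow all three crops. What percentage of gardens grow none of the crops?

5%

By inclusion-exclusion,
P(at least one) = 52 + 41 + 48 − 10 − 20 − 20 + 4 = 95%
P(none) = 100% − 95% = 5%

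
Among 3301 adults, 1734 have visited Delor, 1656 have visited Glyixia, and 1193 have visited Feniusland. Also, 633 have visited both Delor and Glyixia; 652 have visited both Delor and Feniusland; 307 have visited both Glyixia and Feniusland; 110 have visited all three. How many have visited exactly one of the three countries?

1729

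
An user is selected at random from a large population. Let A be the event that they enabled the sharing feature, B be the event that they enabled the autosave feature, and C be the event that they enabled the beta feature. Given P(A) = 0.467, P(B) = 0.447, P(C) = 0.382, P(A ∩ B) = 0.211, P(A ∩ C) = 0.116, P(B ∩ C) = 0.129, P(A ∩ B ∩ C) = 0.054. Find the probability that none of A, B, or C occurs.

P(A ∪ B ∪ C) = 0.467 + 0.447 + 0.382 − 0.211 − 0.116 − 0.129 + 0.054 = 0.894
P(none) = 1 − 0.894 = 0.106

0.106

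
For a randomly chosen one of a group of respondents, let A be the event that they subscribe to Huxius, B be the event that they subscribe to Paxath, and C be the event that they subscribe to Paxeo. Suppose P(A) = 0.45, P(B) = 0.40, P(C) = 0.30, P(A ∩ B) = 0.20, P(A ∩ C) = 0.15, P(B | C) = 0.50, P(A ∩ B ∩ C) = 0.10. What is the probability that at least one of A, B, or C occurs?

P(B ∩ C) = P(C)·P(B|C) = 0.30 × 0.50 = 0.15
By inclusion-exclusion,
P(A ∪ B ∪ C) = 0.45 + 0.40 + 0.30 − 0.20 − 0.15 − 0.15 + 0.10 = 0.75

0.75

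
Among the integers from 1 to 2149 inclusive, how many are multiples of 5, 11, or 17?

677

floor(2149/5) + floor(2149/11) + floor(2149/17) − floor(2149/55) − floor(2149/85) − floor(2149/187) + floor(2149/935) = 429 + 195 + 126 − 39 − 25 − 11 + 2 = 677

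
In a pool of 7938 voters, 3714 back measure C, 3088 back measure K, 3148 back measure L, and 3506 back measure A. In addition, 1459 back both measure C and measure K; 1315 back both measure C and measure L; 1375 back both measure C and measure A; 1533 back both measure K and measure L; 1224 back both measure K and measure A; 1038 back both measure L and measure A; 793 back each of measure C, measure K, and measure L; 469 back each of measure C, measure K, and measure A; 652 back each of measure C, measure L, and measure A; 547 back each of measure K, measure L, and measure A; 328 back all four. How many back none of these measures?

293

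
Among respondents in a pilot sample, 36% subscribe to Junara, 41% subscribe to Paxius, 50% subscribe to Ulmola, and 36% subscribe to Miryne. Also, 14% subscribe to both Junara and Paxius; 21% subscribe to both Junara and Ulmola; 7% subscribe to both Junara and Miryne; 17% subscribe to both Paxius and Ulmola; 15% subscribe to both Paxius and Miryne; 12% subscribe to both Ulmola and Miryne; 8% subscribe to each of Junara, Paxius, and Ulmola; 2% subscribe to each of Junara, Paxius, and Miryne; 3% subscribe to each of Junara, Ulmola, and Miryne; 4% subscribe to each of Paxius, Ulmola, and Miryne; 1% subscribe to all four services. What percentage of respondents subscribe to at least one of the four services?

By inclusion–exclusion:
P(union) = 36 + 41 + 50 + 36 − 14 − 21 − 7 − 17 − 15 − 12 + 8 + 2 + 3 + 4 − 1 = 93%

93%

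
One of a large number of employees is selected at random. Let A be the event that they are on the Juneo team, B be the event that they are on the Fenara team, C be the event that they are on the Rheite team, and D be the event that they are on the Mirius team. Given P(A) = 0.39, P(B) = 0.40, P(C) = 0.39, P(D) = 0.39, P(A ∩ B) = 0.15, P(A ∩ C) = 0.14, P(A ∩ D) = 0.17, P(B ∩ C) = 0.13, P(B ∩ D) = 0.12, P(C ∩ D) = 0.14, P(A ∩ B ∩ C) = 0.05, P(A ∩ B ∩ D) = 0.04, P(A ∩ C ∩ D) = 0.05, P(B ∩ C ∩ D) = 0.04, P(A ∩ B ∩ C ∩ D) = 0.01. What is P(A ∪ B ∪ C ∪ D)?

0.89

Inclusion–exclusion gives
P(A ∪ B ∪ C ∪ D) = 0.39 + 0.40 + 0.39 + 0.39 − 0.15 − 0.14 − 0.17 − 0.13 − 0.12 − 0.14 + 0.05 + 0.04 + 0.05 + 0.04 − 0.01 = 0.89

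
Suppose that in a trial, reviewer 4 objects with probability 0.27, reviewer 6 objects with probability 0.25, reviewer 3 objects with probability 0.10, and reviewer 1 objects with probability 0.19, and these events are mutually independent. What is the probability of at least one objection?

0.6008725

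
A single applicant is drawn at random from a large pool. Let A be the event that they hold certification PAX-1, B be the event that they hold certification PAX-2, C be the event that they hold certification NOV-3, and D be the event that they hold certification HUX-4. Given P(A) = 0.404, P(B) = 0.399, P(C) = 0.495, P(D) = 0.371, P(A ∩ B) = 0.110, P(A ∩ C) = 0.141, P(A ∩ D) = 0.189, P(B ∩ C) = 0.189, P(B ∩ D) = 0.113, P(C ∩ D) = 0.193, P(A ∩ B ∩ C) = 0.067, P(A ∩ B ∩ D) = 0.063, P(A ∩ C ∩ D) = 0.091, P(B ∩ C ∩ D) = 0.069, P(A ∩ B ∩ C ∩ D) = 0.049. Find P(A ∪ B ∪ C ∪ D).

0.975

P(A ∪ B ∪ C ∪ D) = 0.404 + 0.399 + 0.495 + 0.371 − 0.110 − 0.141 − 0.189 − 0.189 − 0.113 − 0.193 + 0.067 + 0.063 + 0.091 + 0.069 − 0.049 = 0.975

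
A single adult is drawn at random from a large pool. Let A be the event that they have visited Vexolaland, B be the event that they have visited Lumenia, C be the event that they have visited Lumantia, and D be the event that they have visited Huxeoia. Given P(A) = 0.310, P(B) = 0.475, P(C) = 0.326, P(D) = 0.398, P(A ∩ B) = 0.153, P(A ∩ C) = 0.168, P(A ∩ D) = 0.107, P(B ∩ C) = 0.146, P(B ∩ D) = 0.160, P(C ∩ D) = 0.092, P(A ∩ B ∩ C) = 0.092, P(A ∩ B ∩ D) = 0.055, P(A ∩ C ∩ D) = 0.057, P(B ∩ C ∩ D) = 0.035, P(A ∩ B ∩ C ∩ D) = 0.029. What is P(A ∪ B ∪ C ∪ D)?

P(A ∪ B ∪ C ∪ D) = 0.310 + 0.475 + 0.326 + 0.398 − 0.153 − 0.168 − 0.107 − 0.146 − 0.160 − 0.092 + 0.092 + 0.055 + 0.057 + 0.035 − 0.029 = 0.893

0.893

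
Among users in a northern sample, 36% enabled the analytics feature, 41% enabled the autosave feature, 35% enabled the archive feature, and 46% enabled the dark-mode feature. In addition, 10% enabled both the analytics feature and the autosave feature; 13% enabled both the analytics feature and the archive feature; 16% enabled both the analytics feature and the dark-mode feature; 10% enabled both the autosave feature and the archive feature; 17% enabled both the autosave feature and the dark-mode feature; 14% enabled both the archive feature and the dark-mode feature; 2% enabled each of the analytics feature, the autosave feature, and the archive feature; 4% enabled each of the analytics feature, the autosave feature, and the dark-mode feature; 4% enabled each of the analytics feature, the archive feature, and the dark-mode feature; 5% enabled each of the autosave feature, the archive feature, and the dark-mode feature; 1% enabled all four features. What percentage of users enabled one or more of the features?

92%

P(union) = 36 + 41 + 35 + 46 − 10 − 13 − 16 − 10 − 17 − 14 + 2 + 4 + 4 + 5 − 1 = 92%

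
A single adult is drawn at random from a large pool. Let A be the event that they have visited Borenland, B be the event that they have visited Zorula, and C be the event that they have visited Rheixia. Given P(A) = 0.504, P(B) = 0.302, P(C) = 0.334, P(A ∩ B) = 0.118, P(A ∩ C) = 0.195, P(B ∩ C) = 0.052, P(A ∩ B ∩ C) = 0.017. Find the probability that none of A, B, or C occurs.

P(A ∪ B ∪ C) = 0.504 + 0.302 + 0.334 − 0.118 − 0.195 − 0.052 + 0.017 = 0.792
P(none) = 1 − 0.792 = 0.208

0.208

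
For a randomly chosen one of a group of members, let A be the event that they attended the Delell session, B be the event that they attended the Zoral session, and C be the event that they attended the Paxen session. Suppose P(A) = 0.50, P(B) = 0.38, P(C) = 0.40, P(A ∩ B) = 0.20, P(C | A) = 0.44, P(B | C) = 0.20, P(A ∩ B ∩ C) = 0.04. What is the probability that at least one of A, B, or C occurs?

P(A ∩ C) = P(A)·P(C|A) = 0.50 × 0.44 = 0.22
P(B ∩ C) = P(C)·P(B|C) = 0.40 × 0.20 = 0.08
P(A ∪ B ∪ C) = 0.50 + 0.38 + 0.40 − 0.20 − 0.22 − 0.08 + 0.04 = 0.82

0.82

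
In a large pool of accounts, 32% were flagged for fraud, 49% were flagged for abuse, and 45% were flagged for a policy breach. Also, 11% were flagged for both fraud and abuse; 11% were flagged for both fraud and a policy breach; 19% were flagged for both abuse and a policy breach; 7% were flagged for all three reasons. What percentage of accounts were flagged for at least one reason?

P(≥1) = 32 + 49 + 45 − 11 − 11 − 19 + 7 = 92%

92%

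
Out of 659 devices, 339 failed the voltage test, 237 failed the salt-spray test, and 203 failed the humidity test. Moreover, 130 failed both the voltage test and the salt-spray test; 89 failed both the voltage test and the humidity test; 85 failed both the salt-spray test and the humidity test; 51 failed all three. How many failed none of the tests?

133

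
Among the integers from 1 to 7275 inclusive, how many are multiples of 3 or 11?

By inclusion–exclusion:
floor(7275/3) + floor(7275/11) − floor(7275/33) = 2425 + 661 − 220 = 2866

2866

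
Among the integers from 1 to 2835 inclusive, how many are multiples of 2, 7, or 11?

1731

Inclusion–exclusion gives
⌊2835/2⌋ + ⌊2835/7⌋ + ⌊2835/11⌋ − ⌊2835/14⌋ − ⌊2835/22⌋ − ⌊2835/77⌋ + ⌊2835/154⌋ = 1417 + 405 + 257 − 202 − 128 − 36 + 18 = 1731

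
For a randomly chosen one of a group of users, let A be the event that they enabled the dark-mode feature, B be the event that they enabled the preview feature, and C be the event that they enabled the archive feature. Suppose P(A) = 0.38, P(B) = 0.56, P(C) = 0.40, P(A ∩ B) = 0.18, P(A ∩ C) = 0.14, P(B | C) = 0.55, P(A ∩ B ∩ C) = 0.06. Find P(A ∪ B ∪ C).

0.86

P(B ∩ C) = P(C)·P(B|C) = 0.40 × 0.55 = 0.22
P(A ∪ B ∪ C) = 0.38 + 0.56 + 0.40 − 0.18 − 0.14 − 0.22 + 0.06 = 0.86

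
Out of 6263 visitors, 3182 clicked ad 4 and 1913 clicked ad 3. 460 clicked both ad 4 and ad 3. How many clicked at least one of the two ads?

|union| = 3182 + 1913 − 460 = 4635

4635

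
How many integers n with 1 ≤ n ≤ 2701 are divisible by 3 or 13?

1038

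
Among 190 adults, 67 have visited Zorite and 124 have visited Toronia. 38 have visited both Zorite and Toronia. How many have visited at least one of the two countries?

153

By inclusion-exclusion,
|union| = 67 + 124 − 38 = 153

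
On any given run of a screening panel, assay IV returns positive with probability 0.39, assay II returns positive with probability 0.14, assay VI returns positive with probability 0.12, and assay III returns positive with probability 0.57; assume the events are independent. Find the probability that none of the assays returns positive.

0.19850864

P(none) = (1 − 0.39) × (1 − 0.14) × (1 − 0.12) × (1 − 0.57) = 0.61 × 0.86 × 0.88 × 0.43 = 0.19850864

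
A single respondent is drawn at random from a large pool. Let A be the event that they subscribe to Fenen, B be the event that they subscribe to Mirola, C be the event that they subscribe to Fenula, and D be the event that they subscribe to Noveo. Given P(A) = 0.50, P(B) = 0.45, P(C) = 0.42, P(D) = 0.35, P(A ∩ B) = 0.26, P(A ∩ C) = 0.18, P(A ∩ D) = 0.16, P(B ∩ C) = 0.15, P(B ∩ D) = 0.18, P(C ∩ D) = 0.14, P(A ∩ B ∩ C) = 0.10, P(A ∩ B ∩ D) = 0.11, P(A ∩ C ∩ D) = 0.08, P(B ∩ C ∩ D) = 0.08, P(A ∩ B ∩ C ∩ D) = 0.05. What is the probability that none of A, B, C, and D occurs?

0.03

P(A ∪ B ∪ C ∪ D) = 0.50 + 0.45 + 0.42 + 0.35 − 0.26 − 0.18 − 0.16 − 0.15 − 0.18 − 0.14 + 0.10 + 0.11 + 0.08 + 0.08 − 0.05 = 0.97
P(none) = 1 − 0.97 = 0.03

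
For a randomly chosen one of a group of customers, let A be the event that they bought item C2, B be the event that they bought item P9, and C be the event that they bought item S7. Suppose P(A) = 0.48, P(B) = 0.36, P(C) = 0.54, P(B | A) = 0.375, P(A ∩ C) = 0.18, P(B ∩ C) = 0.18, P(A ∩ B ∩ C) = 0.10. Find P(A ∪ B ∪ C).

0.94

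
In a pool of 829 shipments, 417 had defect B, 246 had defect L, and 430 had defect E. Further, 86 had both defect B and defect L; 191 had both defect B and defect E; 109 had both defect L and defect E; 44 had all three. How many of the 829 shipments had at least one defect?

751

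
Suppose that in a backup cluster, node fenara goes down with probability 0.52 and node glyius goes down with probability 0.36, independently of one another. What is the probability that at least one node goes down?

0.6928

P(none) = (1 − 0.52) × (1 − 0.36) = 0.48 × 0.64 = 0.3072
P(at least one) = 1 − 0.3072 = 0.6928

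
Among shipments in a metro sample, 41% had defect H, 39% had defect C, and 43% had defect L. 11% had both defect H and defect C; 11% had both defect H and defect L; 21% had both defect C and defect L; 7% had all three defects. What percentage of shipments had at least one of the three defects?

Using inclusion–exclusion:
P(at least one) = 41 + 39 + 43 − 11 − 11 − 21 + 7 = 87%

87%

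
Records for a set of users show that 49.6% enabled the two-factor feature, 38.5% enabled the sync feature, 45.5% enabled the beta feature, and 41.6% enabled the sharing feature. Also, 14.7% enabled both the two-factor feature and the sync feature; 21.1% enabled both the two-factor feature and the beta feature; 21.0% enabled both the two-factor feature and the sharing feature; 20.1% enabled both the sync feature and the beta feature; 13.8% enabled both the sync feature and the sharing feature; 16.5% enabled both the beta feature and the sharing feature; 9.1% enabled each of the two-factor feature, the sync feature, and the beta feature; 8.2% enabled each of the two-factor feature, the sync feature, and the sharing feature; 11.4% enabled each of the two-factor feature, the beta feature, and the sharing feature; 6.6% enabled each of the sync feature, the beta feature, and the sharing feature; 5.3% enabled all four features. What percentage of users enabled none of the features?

2.0%

By inclusion–exclusion:
P(≥1) = 49.6 + 38.5 + 45.5 + 41.6 − 14.7 − 21.1 − 21.0 − 20.1 − 13.8 − 16.5 + 9.1 + 8.2 + 11.4 + 6.6 − 5.3 = 98.0%
P(none) = 100% − 98.0% = 2.0%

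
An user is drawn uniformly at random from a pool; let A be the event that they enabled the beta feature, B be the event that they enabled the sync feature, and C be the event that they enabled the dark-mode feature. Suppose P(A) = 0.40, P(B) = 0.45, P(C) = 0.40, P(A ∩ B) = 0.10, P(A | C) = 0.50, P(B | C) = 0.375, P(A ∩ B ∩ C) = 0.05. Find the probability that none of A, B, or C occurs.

0.15

P(A ∩ C) = P(C)·P(A|C) = 0.40 × 0.50 = 0.20
P(B ∩ C) = P(C)·P(B|C) = 0.40 × 0.375 = 0.15
P(A ∪ B ∪ C) = 0.40 + 0.45 + 0.40 − 0.10 − 0.20 − 0.15 + 0.05 = 0.85
P(none) = 1 − 0.85 = 0.15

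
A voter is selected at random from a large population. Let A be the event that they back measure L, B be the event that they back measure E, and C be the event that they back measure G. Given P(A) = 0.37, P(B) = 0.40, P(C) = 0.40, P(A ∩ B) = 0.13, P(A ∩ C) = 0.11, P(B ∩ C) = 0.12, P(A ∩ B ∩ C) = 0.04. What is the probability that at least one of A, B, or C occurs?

0.85

Using inclusion–exclusion:
P(A ∪ B ∪ C) = 0.37 + 0.40 + 0.40 − 0.13 − 0.11 − 0.12 + 0.04 = 0.85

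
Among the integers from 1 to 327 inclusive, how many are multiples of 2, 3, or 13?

Inclusion–exclusion gives
163 + 109 + 25 − 54 − 12 − 8 + 4 = 227

227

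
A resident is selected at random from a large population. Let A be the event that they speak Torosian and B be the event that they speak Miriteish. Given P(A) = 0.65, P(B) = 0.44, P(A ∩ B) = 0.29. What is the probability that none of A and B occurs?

0.20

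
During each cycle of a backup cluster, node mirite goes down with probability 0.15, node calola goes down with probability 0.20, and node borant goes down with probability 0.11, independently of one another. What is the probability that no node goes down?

Since the events are independent, P(none) is the product of the individual non-occurrence probabilities.
P(none) = (1 − 0.15) × (1 − 0.20) × (1 − 0.11) = 0.85 × 0.80 × 0.89 = 0.6052

0.6052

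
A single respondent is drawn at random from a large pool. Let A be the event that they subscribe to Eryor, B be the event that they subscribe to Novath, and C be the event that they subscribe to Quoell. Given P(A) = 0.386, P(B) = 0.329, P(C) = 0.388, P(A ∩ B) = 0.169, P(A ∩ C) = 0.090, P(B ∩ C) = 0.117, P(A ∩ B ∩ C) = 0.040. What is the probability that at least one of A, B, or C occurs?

P(A ∪ B ∪ C) = 0.386 + 0.329 + 0.388 − 0.169 − 0.090 − 0.117 + 0.040 = 0.767

0.767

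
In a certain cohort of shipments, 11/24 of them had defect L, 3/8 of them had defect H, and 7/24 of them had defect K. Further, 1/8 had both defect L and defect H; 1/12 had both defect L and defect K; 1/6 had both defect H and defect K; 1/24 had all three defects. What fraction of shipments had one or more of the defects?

19/24

By inclusion–exclusion:
P(at least one) = 11/24 + 3/8 + 7/24 − 1/8 − 1/12 − 1/6 + 1/24 = 19/24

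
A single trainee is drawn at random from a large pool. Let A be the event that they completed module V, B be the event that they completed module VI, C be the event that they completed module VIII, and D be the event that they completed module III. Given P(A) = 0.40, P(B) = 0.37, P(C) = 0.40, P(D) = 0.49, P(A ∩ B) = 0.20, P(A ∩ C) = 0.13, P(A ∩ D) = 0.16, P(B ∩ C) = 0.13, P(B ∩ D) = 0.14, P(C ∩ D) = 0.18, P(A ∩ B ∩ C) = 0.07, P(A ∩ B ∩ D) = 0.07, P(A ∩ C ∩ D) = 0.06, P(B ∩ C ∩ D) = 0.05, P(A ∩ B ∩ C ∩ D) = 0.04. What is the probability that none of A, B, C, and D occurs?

0.07

By inclusion–exclusion:
P(A ∪ B ∪ C ∪ D) = 0.40 + 0.37 + 0.40 + 0.49 − 0.20 − 0.13 − 0.16 − 0.13 − 0.14 − 0.18 + 0.07 + 0.07 + 0.06 + 0.05 − 0.04 = 0.93
P(none) = 1 − 0.93 = 0.07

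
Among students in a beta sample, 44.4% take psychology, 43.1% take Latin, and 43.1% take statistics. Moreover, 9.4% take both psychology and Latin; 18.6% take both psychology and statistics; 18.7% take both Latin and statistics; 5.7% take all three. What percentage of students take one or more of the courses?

Using inclusion–exclusion:
P(at least one) = 44.4 + 43.1 + 43.1 − 9.4 − 18.6 − 18.7 + 5.7 = 89.6%

89.6%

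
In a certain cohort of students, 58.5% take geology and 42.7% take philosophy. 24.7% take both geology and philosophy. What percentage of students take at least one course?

76.5%

Apply inclusion-exclusion:
P(≥1) = 58.5 + 42.7 − 24.7 = 76.5%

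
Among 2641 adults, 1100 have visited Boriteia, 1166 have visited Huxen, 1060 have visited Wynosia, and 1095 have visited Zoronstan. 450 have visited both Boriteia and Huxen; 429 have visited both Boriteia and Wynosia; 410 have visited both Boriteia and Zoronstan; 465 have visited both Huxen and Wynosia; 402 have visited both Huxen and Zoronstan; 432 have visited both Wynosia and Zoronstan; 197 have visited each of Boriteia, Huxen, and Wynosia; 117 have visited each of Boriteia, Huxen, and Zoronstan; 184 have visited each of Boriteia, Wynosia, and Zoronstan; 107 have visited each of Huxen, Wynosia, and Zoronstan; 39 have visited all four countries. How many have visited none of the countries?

242

Using inclusion–exclusion:
N(≥1) = 1100 + 1166 + 1060 + 1095 − 450 − 429 − 410 − 465 − 402 − 432 + 197 + 117 + 184 + 107 − 39 = 2399
None: 2641 − 2399 = 242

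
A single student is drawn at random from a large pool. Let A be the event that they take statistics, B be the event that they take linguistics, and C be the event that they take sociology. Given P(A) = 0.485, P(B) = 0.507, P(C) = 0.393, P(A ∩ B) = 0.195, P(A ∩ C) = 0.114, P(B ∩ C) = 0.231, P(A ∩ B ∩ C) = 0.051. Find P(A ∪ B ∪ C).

P(A ∪ B ∪ C) = 0.485 + 0.507 + 0.393 − 0.195 − 0.114 − 0.231 + 0.051 = 0.896

0.896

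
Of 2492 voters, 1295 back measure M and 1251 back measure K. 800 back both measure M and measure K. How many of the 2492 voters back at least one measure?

By inclusion-exclusion,
|union| = 1295 + 1251 − 800 = 1746

1746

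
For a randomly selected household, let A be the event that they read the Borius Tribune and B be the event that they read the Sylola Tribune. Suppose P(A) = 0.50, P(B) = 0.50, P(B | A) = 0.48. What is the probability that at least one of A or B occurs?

0.76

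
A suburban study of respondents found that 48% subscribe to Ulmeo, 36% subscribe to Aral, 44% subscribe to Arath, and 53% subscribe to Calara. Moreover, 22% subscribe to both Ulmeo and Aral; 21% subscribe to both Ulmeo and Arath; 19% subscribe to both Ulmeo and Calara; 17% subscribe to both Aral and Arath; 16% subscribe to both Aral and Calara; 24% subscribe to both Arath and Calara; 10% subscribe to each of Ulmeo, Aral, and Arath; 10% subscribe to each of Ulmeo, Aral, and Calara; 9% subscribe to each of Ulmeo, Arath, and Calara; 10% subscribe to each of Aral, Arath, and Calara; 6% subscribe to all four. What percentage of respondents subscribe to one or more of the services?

95%

P(≥1) = 48 + 36 + 44 + 53 − 22 − 21 − 19 − 17 − 16 − 24 + 10 + 10 + 9 + 10 − 6 = 95%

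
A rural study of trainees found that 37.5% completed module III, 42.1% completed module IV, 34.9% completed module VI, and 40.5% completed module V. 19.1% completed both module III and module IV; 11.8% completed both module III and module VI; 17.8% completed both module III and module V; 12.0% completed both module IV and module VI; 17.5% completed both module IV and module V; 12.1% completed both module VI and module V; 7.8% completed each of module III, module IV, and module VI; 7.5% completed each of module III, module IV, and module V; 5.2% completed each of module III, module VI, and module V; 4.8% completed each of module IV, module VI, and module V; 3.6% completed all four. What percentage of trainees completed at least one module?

86.4%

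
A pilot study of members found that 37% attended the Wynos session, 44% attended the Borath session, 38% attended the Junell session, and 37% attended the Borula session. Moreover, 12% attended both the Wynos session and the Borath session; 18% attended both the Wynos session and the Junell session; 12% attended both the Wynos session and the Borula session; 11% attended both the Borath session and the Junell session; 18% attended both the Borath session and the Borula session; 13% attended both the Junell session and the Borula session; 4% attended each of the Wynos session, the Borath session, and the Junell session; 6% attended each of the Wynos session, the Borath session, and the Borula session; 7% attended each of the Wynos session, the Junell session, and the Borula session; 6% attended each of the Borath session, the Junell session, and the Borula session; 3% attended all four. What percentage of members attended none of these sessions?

8%

P(union) = 37 + 44 + 38 + 37 − 12 − 18 − 12 − 11 − 18 − 13 + 4 + 6 + 7 + 6 − 3 = 92%
P(none) = 100% − 92% = 8%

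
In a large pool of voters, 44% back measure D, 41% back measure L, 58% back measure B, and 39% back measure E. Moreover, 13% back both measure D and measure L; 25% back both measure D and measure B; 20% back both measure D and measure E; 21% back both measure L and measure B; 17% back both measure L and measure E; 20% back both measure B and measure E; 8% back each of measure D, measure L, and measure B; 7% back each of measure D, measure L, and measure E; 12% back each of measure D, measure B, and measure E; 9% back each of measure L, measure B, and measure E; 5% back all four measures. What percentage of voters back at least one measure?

97%

Apply inclusion-exclusion:
P(union) = 44 + 41 + 58 + 39 − 13 − 25 − 20 − 21 − 17 − 20 + 8 + 7 + 12 + 9 − 5 = 97%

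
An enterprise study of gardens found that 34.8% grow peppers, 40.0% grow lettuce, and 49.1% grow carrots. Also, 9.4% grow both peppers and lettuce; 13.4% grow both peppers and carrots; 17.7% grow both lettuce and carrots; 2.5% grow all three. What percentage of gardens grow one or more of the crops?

85.9%

By inclusion-exclusion,
P(≥1) = 34.8 + 40.0 + 49.1 − 9.4 − 13.4 − 17.7 + 2.5 = 85.9%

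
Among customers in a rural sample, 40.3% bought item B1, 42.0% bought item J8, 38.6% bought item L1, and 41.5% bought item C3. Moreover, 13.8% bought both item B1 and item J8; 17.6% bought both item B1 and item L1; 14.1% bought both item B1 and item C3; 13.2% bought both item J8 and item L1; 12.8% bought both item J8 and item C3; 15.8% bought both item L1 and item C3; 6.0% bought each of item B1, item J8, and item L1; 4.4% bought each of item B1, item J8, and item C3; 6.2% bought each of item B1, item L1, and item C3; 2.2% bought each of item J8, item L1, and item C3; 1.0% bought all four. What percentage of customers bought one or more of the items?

P(at least one) = 40.3 + 42.0 + 38.6 + 41.5 − 13.8 − 17.6 − 14.1 − 13.2 − 12.8 − 15.8 + 6.0 + 4.4 + 6.2 + 2.2 − 1.0 = 92.9%

92.9%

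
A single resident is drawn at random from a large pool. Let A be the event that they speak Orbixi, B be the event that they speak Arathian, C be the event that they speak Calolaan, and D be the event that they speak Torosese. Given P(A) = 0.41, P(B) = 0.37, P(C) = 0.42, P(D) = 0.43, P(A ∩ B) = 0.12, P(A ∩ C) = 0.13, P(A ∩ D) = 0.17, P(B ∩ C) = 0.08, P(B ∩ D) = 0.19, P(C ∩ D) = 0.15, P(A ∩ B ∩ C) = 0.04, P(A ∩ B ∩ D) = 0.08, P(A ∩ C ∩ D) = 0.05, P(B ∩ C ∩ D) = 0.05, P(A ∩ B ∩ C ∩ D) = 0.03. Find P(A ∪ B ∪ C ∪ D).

0.98

By inclusion–exclusion:
P(A ∪ B ∪ C ∪ D) = 0.41 + 0.37 + 0.42 + 0.43 − 0.12 − 0.13 − 0.17 − 0.08 − 0.19 − 0.15 + 0.04 + 0.08 + 0.05 + 0.05 − 0.03 = 0.98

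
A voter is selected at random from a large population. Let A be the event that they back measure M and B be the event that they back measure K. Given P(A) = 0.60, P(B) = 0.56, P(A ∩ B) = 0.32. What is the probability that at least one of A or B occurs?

Inclusion–exclusion gives
P(A ∪ B) = 0.60 + 0.56 − 0.32 = 0.84

0.84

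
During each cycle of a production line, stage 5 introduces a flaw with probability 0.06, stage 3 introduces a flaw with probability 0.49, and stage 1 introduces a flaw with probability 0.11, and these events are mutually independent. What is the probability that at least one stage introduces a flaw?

0.573334

P(none) = (1 − 0.06) × (1 − 0.49) × (1 − 0.11) = 0.94 × 0.51 × 0.89 = 0.426666
P(at least one) = 1 − 0.426666 = 0.573334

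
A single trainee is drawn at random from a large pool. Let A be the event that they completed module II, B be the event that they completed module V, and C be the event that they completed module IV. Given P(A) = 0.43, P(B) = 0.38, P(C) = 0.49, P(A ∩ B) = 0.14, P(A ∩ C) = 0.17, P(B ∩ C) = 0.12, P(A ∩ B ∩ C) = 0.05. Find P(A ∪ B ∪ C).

0.92

P(A ∪ B ∪ C) = 0.43 + 0.38 + 0.49 − 0.14 − 0.17 − 0.12 + 0.05 = 0.92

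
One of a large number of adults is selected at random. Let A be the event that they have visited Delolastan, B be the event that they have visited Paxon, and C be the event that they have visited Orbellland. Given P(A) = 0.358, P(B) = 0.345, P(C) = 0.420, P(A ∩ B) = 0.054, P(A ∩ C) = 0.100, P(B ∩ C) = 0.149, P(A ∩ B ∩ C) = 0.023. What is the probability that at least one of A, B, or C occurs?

0.843

P(A ∪ B ∪ C) = 0.358 + 0.345 + 0.420 − 0.054 − 0.100 − 0.149 + 0.023 = 0.843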